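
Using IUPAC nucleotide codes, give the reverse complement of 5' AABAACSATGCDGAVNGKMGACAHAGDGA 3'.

5'-TCHCTDTGTCKMCNBTCHGCATSGTTVTT-3'

Standard pairs A↔T, G↔C; ambiguity codes pair M↔K, S↔S, B↔V, D↔H, N↔N. Complement (TTVTTGSTACGHCTBNCMKCTGTDTCHCT), then reverse for 5'→3'.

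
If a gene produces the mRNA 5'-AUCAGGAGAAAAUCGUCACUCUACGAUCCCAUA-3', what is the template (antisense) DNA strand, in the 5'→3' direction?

Replace U with T to get the coding DNA strand: ATCAGGAGAAAATCGTCACTCTACGATCCCATA. The template strand is its reverse complement (complement TAGTCCTCTTTTAGCAGTGAGATGCTAGGGTAT, then reverse).

5′-TATGGGATCGTAGAGTGACGATTTTCTCCTGAT-3′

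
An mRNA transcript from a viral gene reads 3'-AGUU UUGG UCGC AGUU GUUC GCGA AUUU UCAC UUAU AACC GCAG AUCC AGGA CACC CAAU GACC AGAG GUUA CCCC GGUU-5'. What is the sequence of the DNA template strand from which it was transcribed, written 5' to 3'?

5′-TCAAAACCAGCGTCAACAAGCGCTTAAAAGTGAATATTGGCGTCTAGGTCCTGTGGGTTACTGGTCTCCAATGGGGCCAA-3′

Written 5'→3' the mRNA is UUGGCCCCAUUGGAGACCAGUAACCCACAGGACCUAGACGCCAAUAUUCACUUUUAAGCGCUUGUUGACGCUGGUUUUGA, so the coding DNA strand is TTGGCCCCATTGGAGACCAGTAACCCACAGGACCTAGACGCCAATATTCACTTTTAAGCGCTTGTTGACGCTGGTTTTGA. The template is its reverse complement.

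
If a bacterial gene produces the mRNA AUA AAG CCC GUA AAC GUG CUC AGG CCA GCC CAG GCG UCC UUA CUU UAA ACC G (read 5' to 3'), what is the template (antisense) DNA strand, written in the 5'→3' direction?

Replace U with T to get the coding DNA strand: ATAAAGCCCGTAAACGTGCTCAGGCCAGCCCAGGCGTCCTTACTTTAAACCG. The template strand is its reverse complement (complement TATTTCGGGCATTTGCACGAGTCCGGTCGGGTCCGCAGGAATGAAATTTGGC, then reverse).

5'-CGGTTTAAAGTAAGGACGCCTGGGCTGGCCTGAGCACGTTTACGGGCTTTAT-3'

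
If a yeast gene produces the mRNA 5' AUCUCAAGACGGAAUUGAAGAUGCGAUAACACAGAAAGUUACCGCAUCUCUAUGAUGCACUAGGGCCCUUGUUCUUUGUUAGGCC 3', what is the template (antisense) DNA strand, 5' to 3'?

5′-GGCCTAACAAAGAACAAGGGCCCTAGTGCATCATAGAGATGCGGTAACTTTCTGTGTTATCGCATCTTCAATTCCGTCTTGAGAT-3′

Replace U with T to get the coding DNA strand: ATCTCAAGACGGAATTGAAGATGCGATAACACAGAAAGTTACCGCATCTCTATGATGCACTAGGGCCCTTGTTCTTTGTTAGGCC. The template strand is its reverse complement (complement TAGAGTTCTGCCTTAACTTCTACGCTATTGTGTCTTTCAATGGCGTAGAGATACTACGTGATCCCGGGAACAAGAAACAATCCGG, then reverse).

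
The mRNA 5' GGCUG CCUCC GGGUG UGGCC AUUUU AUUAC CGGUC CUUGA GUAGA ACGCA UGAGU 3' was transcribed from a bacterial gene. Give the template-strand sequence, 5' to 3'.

5′-ACTCATGCGTTCTACTCAAGGACCGGTAATAAAATGGCCACACCCGGAGGCAGCC-3′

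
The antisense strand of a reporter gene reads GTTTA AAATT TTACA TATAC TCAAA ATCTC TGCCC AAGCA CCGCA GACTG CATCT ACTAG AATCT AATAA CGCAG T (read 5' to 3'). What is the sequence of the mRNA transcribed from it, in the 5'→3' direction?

The mRNA has the sequence of the coding strand (reverse complement of the template) with T→U. Reverse complement of GTTTAAAATTTTACATATACTCAAAATCTCTGCCCAAGCACCGCAGACTGCATCTACTAGAATCTAATAACGCAGT is ACTGCGTTATTAGATTCTAGTAGATGCAGTCTGCGGTGCTTGGGCAGAGATTTTGAGTATATGTAAAATTTTAAAC; then T→U.

5'-ACUGCGUUAUUAGAUUCUAGUAGAUGCAGUCUGCGGUGCUUGGGCAGAGAUUUUGAGUAUAUGUAAAAUUUUAAAC-3'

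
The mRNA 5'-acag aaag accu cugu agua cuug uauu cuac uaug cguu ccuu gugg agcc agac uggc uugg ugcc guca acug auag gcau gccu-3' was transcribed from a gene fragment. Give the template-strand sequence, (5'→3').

Replace U with T to get the coding DNA strand: ACAGAAAGACCTCTGTAGTACTTGTATTCTACTATGCGTTCCTTGTGGAGCCAGACTGGCTTGGTGCCGTCAACTGATAGGCATGCCT. The template strand is its reverse complement (complement TGTCTTTCTGGAGACATCATGAACATAAGATGATACGCAAGGAACACCTCGGTCTGACCGAACCACGGCAGTTGACTATCCGTACGGA, then reverse).

5'-AGGCATGCCTATCAGTTGACGGCACCAAGCCAGTCTGGCTCCACAAGGAACGCATAGTAGAATACAAGTACTACAGAGGTCTTTCTGT-3'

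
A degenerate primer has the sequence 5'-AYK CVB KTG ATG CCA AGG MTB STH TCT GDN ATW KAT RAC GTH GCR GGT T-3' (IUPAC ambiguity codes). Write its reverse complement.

Standard pairs A↔T, G↔C; ambiguity codes pair R↔Y, M↔K, W↔W, S↔S, B↔V, D↔H, N↔N. Complement (TRMGBVMACTACGGTTCCKAVSADAGACHNTAWMTAYTGCADCGYCCAA), then reverse for 5'→3'.

5'-AACCYGCDACGTYATMWATNHCAGADASVAKCCTTGGCATCAMVBGMRT-3'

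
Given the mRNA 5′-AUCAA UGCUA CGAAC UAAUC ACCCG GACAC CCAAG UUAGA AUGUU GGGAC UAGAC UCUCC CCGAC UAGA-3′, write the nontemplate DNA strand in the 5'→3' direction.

5′-ATCAATGCTACGAACTAATCACCCGGACACCCAAGTTAGAATGTTGGGACTAGACTCTCCCCGACTAGA-3′

The coding DNA strand has the same 5'→3' sequence as the mRNA with U replaced by T.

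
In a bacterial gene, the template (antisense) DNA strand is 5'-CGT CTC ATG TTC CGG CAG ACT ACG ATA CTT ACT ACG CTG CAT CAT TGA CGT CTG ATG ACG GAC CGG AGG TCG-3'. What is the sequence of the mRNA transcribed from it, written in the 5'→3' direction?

5′-CGACCUCCGGUCCGUCAUCAGACGUCAAUGAUGCAGCGUAGUAAGUAUCGUAGUCUGCCGGAACAUGAGACG-3′

The mRNA has the sequence of the coding strand (reverse complement of the template) with T→U. Reverse complement of CGTCTCATGTTCCGGCAGACTACGATACTTACTACGCTGCATCATTGACGTCTGATGACGGACCGGAGGTCG is CGACCTCCGGTCCGTCATCAGACGTCAATGATGCAGCGTAGTAAGTATCGTAGTCTGCCGGAACATGAGACG; then T→U.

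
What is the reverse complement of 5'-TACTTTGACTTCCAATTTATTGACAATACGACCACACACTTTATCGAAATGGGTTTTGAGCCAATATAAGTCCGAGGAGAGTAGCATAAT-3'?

Complement each base (A↔T, G↔C): ATGAAACTGAAGGTTAAATAACTGTTATGCTGGTGTGTGAAATAGCTTTACCCAAAACTCGGTTATATTCAGGCTCCTCTCATCGTATTA. Then reverse.

5'-ATTATGCTACTCTCCTCGGACTTATATTGGCTCAAAACCCATTTCGATAAAGTGTGTGGTCGTATTGTCAATAAATTGGAAGTCAAAGTA-3'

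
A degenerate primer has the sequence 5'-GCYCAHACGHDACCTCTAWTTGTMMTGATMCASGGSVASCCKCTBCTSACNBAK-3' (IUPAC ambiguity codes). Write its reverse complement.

Standard pairs A↔T, G↔C; ambiguity codes pair Y↔R, M↔K, W↔W, S↔S, B↔V, D↔H, N↔N. Complement (CGRGTDTGCDHTGGAGATWAACAKKACTAKGTSCCSBTSGGMGAVGASTGNVTM), then reverse for 5'→3'.

5'-MTVNGTSAGVAGMGGSTBSCCSTGKATCAKKACAAWTAGAGGTHDCGTDTGRGC-3'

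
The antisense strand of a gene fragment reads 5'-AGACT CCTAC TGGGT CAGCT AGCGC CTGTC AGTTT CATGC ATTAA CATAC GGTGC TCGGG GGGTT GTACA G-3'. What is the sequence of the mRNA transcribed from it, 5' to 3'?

5′-CUGUACAACCCCCCGAGCACCGUAUGUUAAUGCAUGAAACUGACAGGCGCUAGCUGACCCAGUAGGAGUCU-3′

The mRNA has the sequence of the coding strand (reverse complement of the template) with T→U. Reverse complement of AGACTCCTACTGGGTCAGCTAGCGCCTGTCAGTTTCATGCATTAACATACGGTGCTCGGGGGGTTGTACAG is CTGTACAACCCCCCGAGCACCGTATGTTAATGCATGAAACTGACAGGCGCTAGCTGACCCAGTAGGAGTCT; then T→U.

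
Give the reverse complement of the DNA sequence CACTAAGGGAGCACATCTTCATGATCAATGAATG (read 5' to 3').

5'-CATTCATTGATCATGAAGATGTGCTCCCTTAGTG-3'

Reading the sequence 3'→5' and pairing each base (A↔T, G↔C) gives the reverse complement directly.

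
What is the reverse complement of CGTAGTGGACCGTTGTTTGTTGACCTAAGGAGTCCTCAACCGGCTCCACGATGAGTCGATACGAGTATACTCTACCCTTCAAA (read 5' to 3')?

5′-TTTGAAGGGTAGAGTATACTCGTATCGACTCATCGTGGAGCCGGTTGAGGACTCCTTAGGTCAACAAACAACGGTCCACTACG-3′

Complement each base (A↔T, G↔C): GCATCACCTGGCAACAAACAACTGGATTCCTCAGGAGTTGGCCGAGGTGCTACTCAGCTATGCTCATATGAGATGGGAAGTTT. Then reverse.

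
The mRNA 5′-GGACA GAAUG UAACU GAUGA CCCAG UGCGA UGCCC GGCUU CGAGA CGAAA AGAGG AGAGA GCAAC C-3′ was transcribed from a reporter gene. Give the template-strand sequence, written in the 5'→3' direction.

5'-GGTTGCTCTCTCCTCTTTTCGTCTCGAAGCCGGGCATCGCACTGGGTCATCAGTTACATTCTGTCC-3'

Replace U with T to get the coding DNA strand: GGACAGAATGTAACTGATGACCCAGTGCGATGCCCGGCTTCGAGACGAAAAGAGGAGAGAGCAACC. The template strand is its reverse complement (complement CCTGTCTTACATTGACTACTGGGTCACGCTACGGGCCGAAGCTCTGCTTTTCTCCTCTCTCGTTGG, then reverse).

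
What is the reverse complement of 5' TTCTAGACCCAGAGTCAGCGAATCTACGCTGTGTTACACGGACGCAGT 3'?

5′-ACTGCGTCCGTGTAACACAGCGTAGATTCGCTGACTCTGGGTCTAGAA-3′

Complement each base (A↔T, G↔C): AAGATCTGGGTCTCAGTCGCTTAGATGCGACACAATGTGCCTGCGTCA. Then reverse.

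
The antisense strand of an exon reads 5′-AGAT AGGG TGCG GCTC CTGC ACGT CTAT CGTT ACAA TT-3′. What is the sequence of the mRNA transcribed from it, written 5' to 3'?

The mRNA has the sequence of the coding strand (reverse complement of the template) with T→U. Reverse complement of AGATAGGGTGCGGCTCCTGCACGTCTATCGTTACAATT is AATTGTAACGATAGACGTGCAGGAGCCGCACCCTATCT; then T→U.

5′-AAUUGUAACGAUAGACGUGCAGGAGCCGCACCCUAUCU-3′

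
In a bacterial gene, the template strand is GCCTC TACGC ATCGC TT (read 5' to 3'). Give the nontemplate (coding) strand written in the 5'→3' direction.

The coding strand is complementary and antiparallel to the template: take the complement (A↔T, G↔C) and reverse.

5′-AAGCGATGCGTAGAGGC-3′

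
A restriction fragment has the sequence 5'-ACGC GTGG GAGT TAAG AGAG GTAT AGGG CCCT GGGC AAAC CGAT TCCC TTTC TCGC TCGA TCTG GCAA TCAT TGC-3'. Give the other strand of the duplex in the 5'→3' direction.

5'-GCAATGATTGCCAGATCGAGCGAGAAAGGGAATCGGTTTGCCCAGGGCCCTATACCTCTCTTAACTCCCACGCGT-3'

The complement of ACGCGTGGGAGTTAAGAGAGGTATAGGGCCCTGGGCAAACCGATTCCCTTTCTCGCTCGATCTGGCAATCATTGC is TGCGCACCCTCAATTCTCTCCATATCCCGGGACCCGTTTGGCTAAGGGAAAGAGCGAGCTAGACCGTTAGTAACG (A↔T, G↔C). DNA strands are antiparallel, so the complementary strand runs 3'→5'; reversing gives the 5'→3' form.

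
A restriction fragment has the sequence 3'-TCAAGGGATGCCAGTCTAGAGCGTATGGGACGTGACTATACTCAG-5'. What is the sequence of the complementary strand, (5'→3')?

5′-AGTTCCCTACGGTCAGATCTCGCATACCCTGCACTGATATGAGTC-3′

The strand is given 3'→5', so its complement runs 5'→3' in the same left-to-right order: pair each base A↔T, G↔C.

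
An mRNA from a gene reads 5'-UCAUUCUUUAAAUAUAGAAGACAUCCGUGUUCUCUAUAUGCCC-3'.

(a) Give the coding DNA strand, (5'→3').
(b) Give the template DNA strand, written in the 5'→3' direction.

(a) 5'-TCATTCTTTAAATATAGAAGACATCCGTGTTCTCTATATGCCC-3'
(b) 5′-GGGCATATAGAGAACACGGATGTCTTCTATATTTAAAGAATGA-3′

(a) The coding strand matches the mRNA with U→T.
(b) The template strand is the reverse complement of the coding strand.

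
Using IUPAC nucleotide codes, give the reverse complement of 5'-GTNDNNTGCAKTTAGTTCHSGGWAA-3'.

5'-TTWCCSDGAACTAAMTGCANNHNAC-3'

Standard pairs A↔T, G↔C; ambiguity codes pair K↔M, W↔W, S↔S, D↔H, N↔N. Complement (CANHNNACGTMAATCAAGDSCCWTT), then reverse for 5'→3'.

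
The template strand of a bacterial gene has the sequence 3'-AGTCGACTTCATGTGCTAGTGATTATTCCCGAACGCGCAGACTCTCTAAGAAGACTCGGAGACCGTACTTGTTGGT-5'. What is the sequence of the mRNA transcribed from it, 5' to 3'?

Reading the template 3'→5' as shown, RNA polymerase pairs each base (A→U, T→A, G↔C) to build mRNA 5'→3' directly.

5'-UCAGCUGAAGUACACGAUCACUAAUAAGGGCUUGCGCGUCUGAGAGAUUCUUCUGAGCCUCUGGCAUGAACAACCA-3'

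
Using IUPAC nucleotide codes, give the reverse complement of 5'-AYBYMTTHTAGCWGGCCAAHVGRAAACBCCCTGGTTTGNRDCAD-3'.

5'-HTGHYNCAAACCAGGGVGTTTYCBDTTGGCCWGCTADAAKRVRT-3'

Standard pairs A↔T, G↔C; ambiguity codes pair R↔Y, M↔K, W↔W, B↔V, D↔H, N↔N. Complement (TRVRKAADATCGWCCGGTTDBCYTTTGVGGGACCAAACNYHGTH), then reverse for 5'→3'.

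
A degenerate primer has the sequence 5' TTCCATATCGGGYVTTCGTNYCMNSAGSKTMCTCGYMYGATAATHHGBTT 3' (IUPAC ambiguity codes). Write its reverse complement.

5'-AAVCDDATTATCRKRCGAGKAMSCTSNKGRNACGAABRCCCGATATGGAA-3'

Standard pairs A↔T, G↔C; ambiguity codes pair Y↔R, M↔K, S↔S, B↔V, H↔D, N↔N. Complement (AAGGTATAGCCCRBAAGCANRGKNSTCSMAKGAGCRKRCTATTADDCVAA), then reverse for 5'→3'.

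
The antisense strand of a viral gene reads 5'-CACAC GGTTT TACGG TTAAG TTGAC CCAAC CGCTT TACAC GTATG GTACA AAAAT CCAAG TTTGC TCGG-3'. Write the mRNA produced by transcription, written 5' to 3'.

The mRNA has the sequence of the coding strand (reverse complement of the template) with T→U. Reverse complement of CACACGGTTTTACGGTTAAGTTGACCCAACCGCTTTACACGTATGGTACAAAAATCCAAGTTTGCTCGG is CCGAGCAAACTTGGATTTTTGTACCATACGTGTAAAGCGGTTGGGTCAACTTAACCGTAAAACCGTGTG; then T→U.

5′-CCGAGCAAACUUGGAUUUUUGUACCAUACGUGUAAAGCGGUUGGGUCAACUUAACCGUAAAACCGUGUG-3′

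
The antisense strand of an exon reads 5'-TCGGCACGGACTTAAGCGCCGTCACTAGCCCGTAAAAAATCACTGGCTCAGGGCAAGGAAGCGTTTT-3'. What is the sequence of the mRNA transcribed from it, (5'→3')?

RNA polymerase reads the template 3'→5' and synthesizes mRNA 5'→3' by base-pairing (A→U, T→A, G↔C). The complement of the template is AGCCGTGCCTGAATTCGCGGCAGTGATCGGGCATTTTTTAGTGACCGAGTCCCGTTCCTTCGCAAAA; antiparallel, so 5'→3' the coding strand is AAAACGCTTCCTTGCCCTGAGCCAGTGATTTTTTACGGGCTAGTGACGGCGCTTAAGTCCGTGCCGA. Replace T with U for the mRNA.

5'-AAAACGCUUCCUUGCCCUGAGCCAGUGAUUUUUUACGGGCUAGUGACGGCGCUUAAGUCCGUGCCGA-3'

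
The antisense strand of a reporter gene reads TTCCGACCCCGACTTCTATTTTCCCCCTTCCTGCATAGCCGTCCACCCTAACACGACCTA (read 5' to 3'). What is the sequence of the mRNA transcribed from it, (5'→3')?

The mRNA has the sequence of the coding strand (reverse complement of the template) with T→U. Reverse complement of TTCCGACCCCGACTTCTATTTTCCCCCTTCCTGCATAGCCGTCCACCCTAACACGACCTA is TAGGTCGTGTTAGGGTGGACGGCTATGCAGGAAGGGGGAAAATAGAAGTCGGGGTCGGAA; then T→U.

5′-UAGGUCGUGUUAGGGUGGACGGCUAUGCAGGAAGGGGGAAAAUAGAAGUCGGGGUCGGAA-3′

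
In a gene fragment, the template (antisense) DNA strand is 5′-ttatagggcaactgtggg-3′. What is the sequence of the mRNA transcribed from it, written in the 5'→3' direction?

The mRNA has the sequence of the coding strand (reverse complement of the template) with T→U. Reverse complement of TTATAGGGCAACTGTGGG is CCCACAGTTGCCCTATAA; then T→U.

5'-CCCACAGUUGCCCUAUAA-3'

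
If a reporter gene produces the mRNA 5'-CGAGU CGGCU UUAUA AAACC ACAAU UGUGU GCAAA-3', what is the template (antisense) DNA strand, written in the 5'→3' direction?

5'-TTTGCACACAATTGTGGTTTTATAAAGCCGACTCG-3'

Replace U with T to get the coding DNA strand: CGAGTCGGCTTTATAAAACCACAATTGTGTGCAAA. The template strand is its reverse complement (complement GCTCAGCCGAAATATTTTGGTGTTAACACACGTTT, then reverse).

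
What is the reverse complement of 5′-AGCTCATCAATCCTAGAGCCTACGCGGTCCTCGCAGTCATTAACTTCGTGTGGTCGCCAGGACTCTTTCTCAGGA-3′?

5'-TCCTGAGAAAGAGTCCTGGCGACCACACGAAGTTAATGACTGCGAGGACCGCGTAGGCTCTAGGATTGATGAGCT-3'

Complement each base (A↔T, G↔C): TCGAGTAGTTAGGATCTCGGATGCGCCAGGAGCGTCAGTAATTGAAGCACACCAGCGGTCCTGAGAAAGAGTCCT. Then reverse.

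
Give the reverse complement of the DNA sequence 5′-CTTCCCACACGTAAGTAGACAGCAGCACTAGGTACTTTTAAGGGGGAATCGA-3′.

5'-TCGATTCCCCCTTAAAAGTACCTAGTGCTGCTGTCTACTTACGTGTGGGAAG-3'

Complement each base (A↔T, G↔C): GAAGGGTGTGCATTCATCTGTCGTCGTGATCCATGAAAATTCCCCCTTAGCT. Then reverse.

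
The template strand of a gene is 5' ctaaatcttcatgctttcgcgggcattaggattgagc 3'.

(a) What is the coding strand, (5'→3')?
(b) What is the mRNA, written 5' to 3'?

(a) 5'-GCTCAATCCTAATGCCCGCGAAAGCATGAAGATTTAG-3'
(b) 5'-GCUCAAUCCUAAUGCCCGCGAAAGCAUGAAGAUUUAG-3'

(a) The coding strand is the reverse complement of the template: complement GATTTAGAAGTACGAAAGCGCCCGTAATCCTAACTCG, then reverse.
(b) mRNA has the coding-strand sequence with T→U.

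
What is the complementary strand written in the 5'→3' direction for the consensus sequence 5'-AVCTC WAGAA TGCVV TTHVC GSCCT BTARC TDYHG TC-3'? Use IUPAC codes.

Standard pairs A↔T, G↔C; ambiguity codes pair R↔Y, W↔W, S↔S, B↔V, D↔H. Complement (TBGAGWTCTTACGBBAADBGCSGGAVATYGAHRDCAG), then reverse for 5'→3'.

5'-GACDRHAGYTAVAGGSCGBDAABBGCATTCTWGAGBT-3'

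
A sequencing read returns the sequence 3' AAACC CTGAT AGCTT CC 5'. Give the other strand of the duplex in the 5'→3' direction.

5'-TTTGGGACTATCGAAGG-3'

The strand is given 3'→5', so its complement runs 5'→3' in the same left-to-right order: pair each base A↔T, G↔C.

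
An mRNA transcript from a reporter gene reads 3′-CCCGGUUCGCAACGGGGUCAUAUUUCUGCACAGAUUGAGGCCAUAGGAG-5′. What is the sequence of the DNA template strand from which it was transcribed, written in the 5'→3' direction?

Written 5'→3' the mRNA is GAGGAUACCGGAGUUAGACACGUCUUUAUACUGGGGCAACGCUUGGCCC, so the coding DNA strand is GAGGATACCGGAGTTAGACACGTCTTTATACTGGGGCAACGCTTGGCCC. The template is its reverse complement.

5'-GGGCCAAGCGTTGCCCCAGTATAAAGACGTGTCTAACTCCGGTATCCTC-3'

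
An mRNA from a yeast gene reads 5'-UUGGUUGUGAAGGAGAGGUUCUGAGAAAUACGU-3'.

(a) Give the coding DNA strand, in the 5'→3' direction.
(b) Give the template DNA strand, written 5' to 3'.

(a) 5'-TTGGTTGTGAAGGAGAGGTTCTGAGAAATACGT-3'
(b) 5'-ACGTATTTCTCAGAACCTCTCCTTCACAACCAA-3'

(a) The coding strand matches the mRNA with U→T.
(b) The template strand is the reverse complement of the coding strand.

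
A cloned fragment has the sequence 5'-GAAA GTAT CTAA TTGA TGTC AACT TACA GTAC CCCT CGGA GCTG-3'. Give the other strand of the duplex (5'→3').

5'-CAGCTCCGAGGGGTACTGTAAGTTGACATCAATTAGATACTTTC-3'

The complement of GAAAGTATCTAATTGATGTCAACTTACAGTACCCCTCGGAGCTG is CTTTCATAGATTAACTACAGTTGAATGTCATGGGGAGCCTCGAC (A↔T, G↔C). DNA strands are antiparallel, so the complementary strand runs 3'→5'; reversing gives the 5'→3' form.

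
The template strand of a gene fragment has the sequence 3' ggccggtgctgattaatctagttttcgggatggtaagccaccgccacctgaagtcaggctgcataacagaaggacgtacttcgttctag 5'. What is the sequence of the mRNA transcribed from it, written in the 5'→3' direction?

Reading the template 3'→5' as shown, RNA polymerase pairs each base (A→U, T→A, G↔C) to build mRNA 5'→3' directly.

5′-CCGGCCACGACUAAUUAGAUCAAAAGCCCUACCAUUCGGUGGCGGUGGACUUCAGUCCGACGUAUUGUCUUCCUGCAUGAAGCAAGAUC-3′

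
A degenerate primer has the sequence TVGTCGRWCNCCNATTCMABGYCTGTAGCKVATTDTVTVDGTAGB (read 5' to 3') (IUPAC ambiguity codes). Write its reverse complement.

5'-VCTACHBABAHAATBMGCTACAGRCVTKGAATNGGNGWYCGACBA-3'

Standard pairs A↔T, G↔C; ambiguity codes pair R↔Y, M↔K, W↔W, B↔V, D↔H, N↔N. Complement (ABCAGCYWGNGGNTAAGKTVCRGACATCGMBTAAHABABHCATCV), then reverse for 5'→3'.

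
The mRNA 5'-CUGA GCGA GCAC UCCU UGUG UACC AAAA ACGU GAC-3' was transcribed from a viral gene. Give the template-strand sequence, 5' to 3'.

5'-GTCACGTTTTTGGTACACAAGGAGTGCTCGCTCAG-3'

Replace U with T to get the coding DNA strand: CTGAGCGAGCACTCCTTGTGTACCAAAAACGTGAC. The template strand is its reverse complement (complement GACTCGCTCGTGAGGAACACATGGTTTTTGCACTG, then reverse).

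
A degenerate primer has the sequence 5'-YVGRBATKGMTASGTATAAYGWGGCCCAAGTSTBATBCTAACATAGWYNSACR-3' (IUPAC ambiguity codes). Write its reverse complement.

5′-YGTSNRWCTATGTTAGVATVASACTTGGGCCWCRTTATACSTAKCMATVYCBR-3′

Standard pairs A↔T, G↔C; ambiguity codes pair R↔Y, M↔K, W↔W, S↔S, B↔V, N↔N. Complement (RBCYVTAMCKATSCATATTRCWCCGGGTTCASAVTAVGATTGTATCWRNSTGY), then reverse for 5'→3'.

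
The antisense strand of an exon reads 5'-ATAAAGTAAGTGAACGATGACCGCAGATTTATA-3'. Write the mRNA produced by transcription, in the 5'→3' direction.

RNA polymerase reads the template 3'→5' and synthesizes mRNA 5'→3' by base-pairing (A→U, T→A, G↔C). The complement of the template is TATTTCATTCACTTGCTACTGGCGTCTAAATAT; antiparallel, so 5'→3' the coding strand is TATAAATCTGCGGTCATCGTTCACTTACTTTAT. Replace T with U for the mRNA.

5'-UAUAAAUCUGCGGUCAUCGUUCACUUACUUUAU-3'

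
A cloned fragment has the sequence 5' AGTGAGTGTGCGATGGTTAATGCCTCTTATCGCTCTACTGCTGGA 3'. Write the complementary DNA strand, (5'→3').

The complement of AGTGAGTGTGCGATGGTTAATGCCTCTTATCGCTCTACTGCTGGA is TCACTCACACGCTACCAATTACGGAGAATAGCGAGATGACGACCT (A↔T, G↔C). DNA strands are antiparallel, so the complementary strand runs 3'→5'; reversing gives the 5'→3' form.

5'-TCCAGCAGTAGAGCGATAAGAGGCATTAACCATCGCACACTCACT-3'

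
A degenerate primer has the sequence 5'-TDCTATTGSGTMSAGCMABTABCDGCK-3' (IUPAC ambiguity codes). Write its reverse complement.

Standard pairs A↔T, G↔C; ambiguity codes pair M↔K, S↔S, B↔V, D↔H. Complement (AHGATAACSCAKSTCGKTVATVGHCGM), then reverse for 5'→3'.

5'-MGCHGVTAVTKGCTSKACSCAATAGHA-3'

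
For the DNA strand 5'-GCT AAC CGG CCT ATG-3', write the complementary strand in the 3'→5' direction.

Base-pairing A↔T, G↔C gives the complement. The complementary strand is antiparallel, so paired with a 5'→3' strand it runs 3'→5'.

3′-CGATTGGCCGGATAC-5′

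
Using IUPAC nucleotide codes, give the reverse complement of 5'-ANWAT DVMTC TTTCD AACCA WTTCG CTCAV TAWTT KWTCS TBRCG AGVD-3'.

5'-HBCTCGYVASGAWMAAWTABTGAGCGAAWTGGTTHGAAAGAKBHATWNT-3'

Standard pairs A↔T, G↔C; ambiguity codes pair R↔Y, M↔K, W↔W, S↔S, B↔V, D↔H, N↔N. Complement (TNWTAHBKAGAAAGHTTGGTWAAGCGAGTBATWAAMWAGSAVYGCTCBH), then reverse for 5'→3'.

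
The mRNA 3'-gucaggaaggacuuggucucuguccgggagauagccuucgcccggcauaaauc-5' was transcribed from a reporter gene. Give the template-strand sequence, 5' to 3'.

5'-CAGTCCTTCCTGAACCAGAGACAGGCCCTCTATCGGAAGCGGGCCGTATTTAG-3'

Written 5'→3' the mRNA is CUAAAUACGGCCCGCUUCCGAUAGAGGGCCUGUCUCUGGUUCAGGAAGGACUG, so the coding DNA strand is CTAAATACGGCCCGCTTCCGATAGAGGGCCTGTCTCTGGTTCAGGAAGGACTG. The template is its reverse complement.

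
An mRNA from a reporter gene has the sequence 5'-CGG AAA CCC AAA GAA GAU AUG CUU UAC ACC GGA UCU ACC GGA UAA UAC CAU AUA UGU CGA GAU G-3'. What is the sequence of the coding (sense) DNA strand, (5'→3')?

The coding DNA strand has the same 5'→3' sequence as the mRNA with U replaced by T.

5′-CGGAAACCCAAAGAAGATATGCTTTACACCGGATCTACCGGATAATACCATATATGTCGAGATG-3′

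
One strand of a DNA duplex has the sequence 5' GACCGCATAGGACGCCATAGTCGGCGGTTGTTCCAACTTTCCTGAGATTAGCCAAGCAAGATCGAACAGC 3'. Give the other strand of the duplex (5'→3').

The complement of GACCGCATAGGACGCCATAGTCGGCGGTTGTTCCAACTTTCCTGAGATTAGCCAAGCAAGATCGAACAGC is CTGGCGTATCCTGCGGTATCAGCCGCCAACAAGGTTGAAAGGACTCTAATCGGTTCGTTCTAGCTTGTCG (A↔T, G↔C). DNA strands are antiparallel, so the complementary strand runs 3'→5'; reversing gives the 5'→3' form.

5′-GCTGTTCGATCTTGCTTGGCTAATCTCAGGAAAGTTGGAACAACCGCCGACTATGGCGTCCTATGCGGTC-3′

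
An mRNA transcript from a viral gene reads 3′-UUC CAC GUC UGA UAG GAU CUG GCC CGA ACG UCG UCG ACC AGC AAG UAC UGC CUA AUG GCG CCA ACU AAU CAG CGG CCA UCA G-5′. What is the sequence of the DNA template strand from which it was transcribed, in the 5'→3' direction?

5'-AAGGTGCAGACTATCCTAGACCGGGCTTGCAGCAGCTGGTCGTTCATGACGGATTACCGCGGTTGATTAGTCGCCGGTAGTC-3'

Written 5'→3' the mRNA is GACUACCGGCGACUAAUCAACCGCGGUAAUCCGUCAUGAACGACCAGCUGCUGCAAGCCCGGUCUAGGAUAGUCUGCACCUU, so the coding DNA strand is GACTACCGGCGACTAATCAACCGCGGTAATCCGTCATGAACGACCAGCTGCTGCAAGCCCGGTCTAGGATAGTCTGCACCTT. The template is its reverse complement.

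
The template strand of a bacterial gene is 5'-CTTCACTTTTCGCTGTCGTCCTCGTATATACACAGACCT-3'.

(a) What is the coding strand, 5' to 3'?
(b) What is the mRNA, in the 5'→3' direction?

(a) 5'-AGGTCTGTGTATATACGAGGACGACAGCGAAAAGTGAAG-3'
(b) 5'-AGGUCUGUGUAUAUACGAGGACGACAGCGAAAAGUGAAG-3'

(a) The coding strand is the reverse complement of the template: complement GAAGTGAAAAGCGACAGCAGGAGCATATATGTGTCTGGA, then reverse.
(b) mRNA has the coding-strand sequence with T→U.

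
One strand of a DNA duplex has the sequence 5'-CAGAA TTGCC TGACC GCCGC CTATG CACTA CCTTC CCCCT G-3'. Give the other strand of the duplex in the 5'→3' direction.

5'-CAGGGGGAAGGTAGTGCATAGGCGGCGGTCAGGCAATTCTG-3'

The complement of CAGAATTGCCTGACCGCCGCCTATGCACTACCTTCCCCCTG is GTCTTAACGGACTGGCGGCGGATACGTGATGGAAGGGGGAC (A↔T, G↔C). DNA strands are antiparallel, so the complementary strand runs 3'→5'; reversing gives the 5'→3' form.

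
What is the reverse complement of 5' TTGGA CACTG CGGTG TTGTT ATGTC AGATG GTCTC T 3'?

5'-AGAGACCATCTGACATAACAACACCGCAGTGTCCAA-3'

Reading the sequence 3'→5' and pairing each base (A↔T, G↔C) gives the reverse complement directly.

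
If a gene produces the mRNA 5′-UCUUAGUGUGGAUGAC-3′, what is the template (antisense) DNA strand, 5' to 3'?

5'-GTCATCCACACTAAGA-3'

Replace U with T to get the coding DNA strand: TCTTAGTGTGGATGAC. The template strand is its reverse complement (complement AGAATCACACCTACTG, then reverse).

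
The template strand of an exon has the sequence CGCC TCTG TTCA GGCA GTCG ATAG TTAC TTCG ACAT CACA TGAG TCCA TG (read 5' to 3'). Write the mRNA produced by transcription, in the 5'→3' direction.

5'-CAUGGACUCAUGUGAUGUCGAAGUAACUAUCGACUGCCUGAACAGAGGCG-3'

The mRNA has the sequence of the coding strand (reverse complement of the template) with T→U. Reverse complement of CGCCTCTGTTCAGGCAGTCGATAGTTACTTCGACATCACATGAGTCCATG is CATGGACTCATGTGATGTCGAAGTAACTATCGACTGCCTGAACAGAGGCG; then T→U.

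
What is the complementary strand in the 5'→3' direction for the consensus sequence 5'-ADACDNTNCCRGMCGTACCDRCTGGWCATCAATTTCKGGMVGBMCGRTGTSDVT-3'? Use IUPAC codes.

Standard pairs A↔T, G↔C; ambiguity codes pair R↔Y, M↔K, W↔W, S↔S, B↔V, D↔H, N↔N. Complement (THTGHNANGGYCKGCATGGHYGACCWGTAGTTAAAGMCCKBCVKGCYACASHBA), then reverse for 5'→3'.

5′-ABHSACAYCGKVCBKCCMGAAATTGATGWCCAGYHGGTACGKCYGGNANHGTHT-3′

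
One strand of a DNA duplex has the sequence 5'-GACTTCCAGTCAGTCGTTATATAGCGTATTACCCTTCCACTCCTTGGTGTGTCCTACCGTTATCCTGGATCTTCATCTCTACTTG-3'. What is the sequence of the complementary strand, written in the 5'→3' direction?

5'-CAAGTAGAGATGAAGATCCAGGATAACGGTAGGACACACCAAGGAGTGGAAGGGTAATACGCTATATAACGACTGACTGGAAGTC-3'

The complement of GACTTCCAGTCAGTCGTTATATAGCGTATTACCCTTCCACTCCTTGGTGTGTCCTACCGTTATCCTGGATCTTCATCTCTACTTG is CTGAAGGTCAGTCAGCAATATATCGCATAATGGGAAGGTGAGGAACCACACAGGATGGCAATAGGACCTAGAAGTAGAGATGAAC (A↔T, G↔C). DNA strands are antiparallel, so the complementary strand runs 3'→5'; reversing gives the 5'→3' form.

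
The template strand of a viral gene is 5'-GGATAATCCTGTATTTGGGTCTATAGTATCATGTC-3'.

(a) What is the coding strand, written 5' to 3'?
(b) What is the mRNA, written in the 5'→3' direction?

(a) The coding strand is the reverse complement of the template: complement CCTATTAGGACATAAACCCAGATATCATAGTACAG, then reverse.
(b) mRNA has the coding-strand sequence with T→U.

(a) 5'-GACATGATACTATAGACCCAAATACAGGATTATCC-3'
(b) 5'-GACAUGAUACUAUAGACCCAAAUACAGGAUUAUCC-3'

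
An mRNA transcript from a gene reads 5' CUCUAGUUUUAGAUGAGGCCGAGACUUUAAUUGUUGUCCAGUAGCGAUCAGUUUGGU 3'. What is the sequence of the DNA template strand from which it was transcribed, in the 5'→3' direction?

5'-ACCAAACTGATCGCTACTGGACAACAATTAAAGTCTCGGCCTCATCTAAAACTAGAG-3'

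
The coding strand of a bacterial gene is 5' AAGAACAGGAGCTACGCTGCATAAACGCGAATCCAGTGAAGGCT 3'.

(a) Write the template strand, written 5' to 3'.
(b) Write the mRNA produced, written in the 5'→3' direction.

(a) 5'-AGCCTTCACTGGATTCGCGTTTATGCAGCGTAGCTCCTGTTCTT-3'
(b) 5'-AAGAACAGGAGCUACGCUGCAUAAACGCGAAUCCAGUGAAGGCU-3'

(a) The template strand is the reverse complement of the coding strand: complement TTCTTGTCCTCGATGCGACGTATTTGCGCTTAGGTCACTTCCGA, then reverse.
(b) mRNA matches the coding strand with T→U.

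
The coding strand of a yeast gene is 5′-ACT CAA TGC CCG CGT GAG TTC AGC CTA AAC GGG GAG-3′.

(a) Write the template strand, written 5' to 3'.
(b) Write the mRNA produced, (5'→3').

(a) 5'-CTCCCCGTTTAGGCTGAACTCACGCGGGCATTGAGT-3'
(b) 5'-ACUCAAUGCCCGCGUGAGUUCAGCCUAAACGGGGAG-3'

(a) The template strand is the reverse complement of the coding strand: complement TGAGTTACGGGCGCACTCAAGTCGGATTTGCCCCTC, then reverse.
(b) mRNA matches the coding strand with T→U.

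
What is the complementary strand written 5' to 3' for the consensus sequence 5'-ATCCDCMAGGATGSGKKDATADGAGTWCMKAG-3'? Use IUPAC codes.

Standard pairs A↔T, G↔C; ambiguity codes pair M↔K, W↔W, S↔S, D↔H. Complement (TAGGHGKTCCTACSCMMHTATHCTCAWGKMTC), then reverse for 5'→3'.

5'-CTMKGWACTCHTATHMMCSCATCCTKGHGGAT-3'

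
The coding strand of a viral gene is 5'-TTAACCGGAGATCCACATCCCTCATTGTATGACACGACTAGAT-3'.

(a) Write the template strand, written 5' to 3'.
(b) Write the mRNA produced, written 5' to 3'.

(a) 5'-ATCTAGTCGTGTCATACAATGAGGGATGTGGATCTCCGGTTAA-3'
(b) 5'-UUAACCGGAGAUCCACAUCCCUCAUUGUAUGACACGACUAGAU-3'

(a) The template strand is the reverse complement of the coding strand: complement AATTGGCCTCTAGGTGTAGGGAGTAACATACTGTGCTGATCTA, then reverse.
(b) mRNA matches the coding strand with T→U.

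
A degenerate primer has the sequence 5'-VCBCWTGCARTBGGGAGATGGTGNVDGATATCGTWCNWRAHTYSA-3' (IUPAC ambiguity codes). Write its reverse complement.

5′-TSRADTYWNGWACGATATCHBNCACCATCTCCCVAYTGCAWGVGB-3′

Standard pairs A↔T, G↔C; ambiguity codes pair R↔Y, W↔W, S↔S, B↔V, D↔H, N↔N. Complement (BGVGWACGTYAVCCCTCTACCACNBHCTATAGCAWGNWYTDARST), then reverse for 5'→3'.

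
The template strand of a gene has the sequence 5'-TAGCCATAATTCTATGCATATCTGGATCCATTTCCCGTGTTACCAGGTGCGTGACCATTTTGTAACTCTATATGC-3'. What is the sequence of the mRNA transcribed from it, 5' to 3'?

5'-GCAUAUAGAGUUACAAAAUGGUCACGCACCUGGUAACACGGGAAAUGGAUCCAGAUAUGCAUAGAAUUAUGGCUA-3'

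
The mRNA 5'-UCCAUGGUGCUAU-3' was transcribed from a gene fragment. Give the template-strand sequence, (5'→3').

5′-ATAGCACCATGGA-3′

Replace U with T to get the coding DNA strand: TCCATGGTGCTAT. The template strand is its reverse complement (complement AGGTACCACGATA, then reverse).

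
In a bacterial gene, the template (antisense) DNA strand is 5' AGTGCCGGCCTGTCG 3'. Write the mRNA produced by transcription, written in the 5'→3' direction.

5'-CGACAGGCCGGCACU-3'

The mRNA has the sequence of the coding strand (reverse complement of the template) with T→U. Reverse complement of AGTGCCGGCCTGTCG is CGACAGGCCGGCACT; then T→U.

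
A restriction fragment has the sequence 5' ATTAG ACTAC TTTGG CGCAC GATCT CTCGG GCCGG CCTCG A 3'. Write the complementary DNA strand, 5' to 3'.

5'-TCGAGGCCGGCCCGAGAGATCGTGCGCCAAAGTAGTCTAAT-3'

The complement of ATTAGACTACTTTGGCGCACGATCTCTCGGGCCGGCCTCGA is TAATCTGATGAAACCGCGTGCTAGAGAGCCCGGCCGGAGCT (A↔T, G↔C). DNA strands are antiparallel, so the complementary strand runs 3'→5'; reversing gives the 5'→3' form.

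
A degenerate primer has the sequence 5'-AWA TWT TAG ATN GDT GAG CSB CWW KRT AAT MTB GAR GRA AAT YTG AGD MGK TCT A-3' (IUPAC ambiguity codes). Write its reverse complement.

Standard pairs A↔T, G↔C; ambiguity codes pair R↔Y, M↔K, W↔W, S↔S, B↔V, D↔H, N↔N. Complement (TWTAWAATCTANCHACTCGSVGWWMYATTAKAVCTYCYTTTARACTCHKCMAGAT), then reverse for 5'→3'.

5′-TAGAMCKHCTCARATTTYCYTCVAKATTAYMWWGVSGCTCAHCNATCTAAWATWT-3′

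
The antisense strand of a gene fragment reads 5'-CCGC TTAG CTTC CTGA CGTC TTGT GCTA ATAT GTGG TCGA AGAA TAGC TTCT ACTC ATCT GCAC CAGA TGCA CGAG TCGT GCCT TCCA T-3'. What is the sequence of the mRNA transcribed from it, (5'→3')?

RNA polymerase reads the template 3'→5' and synthesizes mRNA 5'→3' by base-pairing (A→U, T→A, G↔C). The complement of the template is GGCGAATCGAAGGACTGCAGAACACGATTATACACCAGCTTCTTATCGAAGATGAGTAGACGTGGTCTACGTGCTCAGCACGGAAGGTA; antiparallel, so 5'→3' the coding strand is ATGGAAGGCACGACTCGTGCATCTGGTGCAGATGAGTAGAAGCTATTCTTCGACCACATATTAGCACAAGACGTCAGGAAGCTAAGCGG. Replace T with U for the mRNA.

5'-AUGGAAGGCACGACUCGUGCAUCUGGUGCAGAUGAGUAGAAGCUAUUCUUCGACCACAUAUUAGCACAAGACGUCAGGAAGCUAAGCGG-3'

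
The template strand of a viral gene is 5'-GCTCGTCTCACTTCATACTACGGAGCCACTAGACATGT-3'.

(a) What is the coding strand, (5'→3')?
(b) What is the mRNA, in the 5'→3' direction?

(a) 5'-ACATGTCTAGTGGCTCCGTAGTATGAAGTGAGACGAGC-3'
(b) 5'-ACAUGUCUAGUGGCUCCGUAGUAUGAAGUGAGACGAGC-3'

(a) The coding strand is the reverse complement of the template: complement CGAGCAGAGTGAAGTATGATGCCTCGGTGATCTGTACA, then reverse.
(b) mRNA has the coding-strand sequence with T→U.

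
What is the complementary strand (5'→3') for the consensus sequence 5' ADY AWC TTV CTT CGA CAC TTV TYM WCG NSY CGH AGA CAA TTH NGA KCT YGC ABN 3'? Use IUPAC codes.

Standard pairs A↔T, G↔C; ambiguity codes pair Y↔R, M↔K, W↔W, S↔S, B↔V, D↔H, N↔N. Complement (THRTWGAABGAAGCTGTGAABARKWGCNSRGCDTCTGTTAADNCTMGARCGTVN), then reverse for 5'→3'.

5'-NVTGCRAGMTCNDAATTGTCTDCGRSNCGWKRABAAGTGTCGAAGBAAGWTRHT-3'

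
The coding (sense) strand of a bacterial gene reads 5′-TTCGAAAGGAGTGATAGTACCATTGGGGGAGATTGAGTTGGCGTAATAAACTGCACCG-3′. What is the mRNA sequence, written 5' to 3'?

mRNA has the coding-strand sequence with U in place of T.

5'-UUCGAAAGGAGUGAUAGUACCAUUGGGGGAGAUUGAGUUGGCGUAAUAAACUGCACCG-3'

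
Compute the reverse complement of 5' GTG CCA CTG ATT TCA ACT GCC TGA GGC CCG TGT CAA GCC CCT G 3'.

Reading the sequence 3'→5' and pairing each base (A↔T, G↔C) gives the reverse complement directly.

5'-CAGGGGCTTGACACGGGCCTCAGGCAGTTGAAATCAGTGGCAC-3'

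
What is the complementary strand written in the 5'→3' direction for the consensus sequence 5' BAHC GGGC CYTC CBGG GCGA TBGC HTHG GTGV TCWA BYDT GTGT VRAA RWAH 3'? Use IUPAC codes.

5'-DTWYTTYBACACAHRVTWGABCACCDADGCVATCGCCCVGGARGGCCCGDTV-3'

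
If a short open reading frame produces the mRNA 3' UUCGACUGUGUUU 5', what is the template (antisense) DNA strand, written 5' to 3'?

Written 5'→3' the mRNA is UUUGUGUCAGCUU, so the coding DNA strand is TTTGTGTCAGCTT. The template is its reverse complement.

5'-AAGCTGACACAAA-3'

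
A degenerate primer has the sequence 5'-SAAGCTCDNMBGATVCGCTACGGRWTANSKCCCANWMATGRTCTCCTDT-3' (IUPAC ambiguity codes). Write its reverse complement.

5'-AHAGGAGAYCATKWNTGGGMSNTAWYCCGTAGCGBATCVKNHGAGCTTS-3'

Standard pairs A↔T, G↔C; ambiguity codes pair R↔Y, M↔K, W↔W, S↔S, B↔V, D↔H, N↔N. Complement (STTCGAGHNKVCTABGCGATGCCYWATNSMGGGTNWKTACYAGAGGAHA), then reverse for 5'→3'.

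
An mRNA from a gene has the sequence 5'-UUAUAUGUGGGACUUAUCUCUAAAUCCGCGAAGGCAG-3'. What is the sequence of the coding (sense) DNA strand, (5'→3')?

5'-TTATATGTGGGACTTATCTCTAAATCCGCGAAGGCAG-3'

The coding DNA strand has the same 5'→3' sequence as the mRNA with U replaced by T.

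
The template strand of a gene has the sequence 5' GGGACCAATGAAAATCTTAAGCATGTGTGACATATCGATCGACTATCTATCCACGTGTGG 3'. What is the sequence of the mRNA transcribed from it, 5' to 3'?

RNA polymerase reads the template 3'→5' and synthesizes mRNA 5'→3' by base-pairing (A→U, T→A, G↔C). The complement of the template is CCCTGGTTACTTTTAGAATTCGTACACACTGTATAGCTAGCTGATAGATAGGTGCACACC; antiparallel, so 5'→3' the coding strand is CCACACGTGGATAGATAGTCGATCGATATGTCACACATGCTTAAGATTTTCATTGGTCCC. Replace T with U for the mRNA.

5'-CCACACGUGGAUAGAUAGUCGAUCGAUAUGUCACACAUGCUUAAGAUUUUCAUUGGUCCC-3'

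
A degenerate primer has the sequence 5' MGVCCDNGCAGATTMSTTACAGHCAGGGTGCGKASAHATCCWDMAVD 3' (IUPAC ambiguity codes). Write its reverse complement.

5'-HBTKHWGGATDTSTMCGCACCCTGDCTGTAASKAATCTGCNHGGBCK-3'

Standard pairs A↔T, G↔C; ambiguity codes pair M↔K, W↔W, S↔S, D↔H, V↔B, N↔N. Complement (KCBGGHNCGTCTAAKSAATGTCDGTCCCACGCMTSTDTAGGWHKTBH), then reverse for 5'→3'.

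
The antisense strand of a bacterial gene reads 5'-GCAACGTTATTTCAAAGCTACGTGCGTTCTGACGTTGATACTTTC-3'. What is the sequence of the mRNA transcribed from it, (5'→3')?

5'-GAAAGUAUCAACGUCAGAACGCACGUAGCUUUGAAAUAACGUUGC-3'

The mRNA has the sequence of the coding strand (reverse complement of the template) with T→U. Reverse complement of GCAACGTTATTTCAAAGCTACGTGCGTTCTGACGTTGATACTTTC is GAAAGTATCAACGTCAGAACGCACGTAGCTTTGAAATAACGTTGC; then T→U.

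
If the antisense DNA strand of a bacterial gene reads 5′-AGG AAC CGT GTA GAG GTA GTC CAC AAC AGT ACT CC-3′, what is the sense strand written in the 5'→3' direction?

5'-GGAGTACTGTTGTGGACTACCTCTACACGGTTCCT-3'

The coding strand is complementary and antiparallel to the template: take the complement (A↔T, G↔C) and reverse.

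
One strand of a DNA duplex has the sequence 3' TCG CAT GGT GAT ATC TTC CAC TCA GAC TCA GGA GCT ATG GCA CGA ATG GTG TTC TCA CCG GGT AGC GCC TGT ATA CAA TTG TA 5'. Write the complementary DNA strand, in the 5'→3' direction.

5′-AGCGTACCACTATAGAAGGTGAGTCTGAGTCCTCGATACCGTGCTTACCACAAGAGTGGCCCATCGCGGACATATGTTAACAT-3′

The strand is given 3'→5', so its complement runs 5'→3' in the same left-to-right order: pair each base A↔T, G↔C.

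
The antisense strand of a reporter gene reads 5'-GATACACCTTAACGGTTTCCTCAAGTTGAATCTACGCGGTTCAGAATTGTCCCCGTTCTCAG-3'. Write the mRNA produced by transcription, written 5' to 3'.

RNA polymerase reads the template 3'→5' and synthesizes mRNA 5'→3' by base-pairing (A→U, T→A, G↔C). The complement of the template is CTATGTGGAATTGCCAAAGGAGTTCAACTTAGATGCGCCAAGTCTTAACAGGGGCAAGAGTC; antiparallel, so 5'→3' the coding strand is CTGAGAACGGGGACAATTCTGAACCGCGTAGATTCAACTTGAGGAAACCGTTAAGGTGTATC. Replace T with U for the mRNA.

5'-CUGAGAACGGGGACAAUUCUGAACCGCGUAGAUUCAACUUGAGGAAACCGUUAAGGUGUAUC-3'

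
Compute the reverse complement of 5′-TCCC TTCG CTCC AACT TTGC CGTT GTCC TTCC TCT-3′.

5′-AGAGGAAGGACAACGGCAAAGTTGGAGCGAAGGGA-3′

Reading the sequence 3'→5' and pairing each base (A↔T, G↔C) gives the reverse complement directly.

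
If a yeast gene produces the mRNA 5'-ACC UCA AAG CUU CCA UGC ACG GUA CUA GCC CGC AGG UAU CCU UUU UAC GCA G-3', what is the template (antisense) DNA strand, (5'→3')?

5'-CTGCGTAAAAAGGATACCTGCGGGCTAGTACCGTGCATGGAAGCTTTGAGGT-3'

Replace U with T to get the coding DNA strand: ACCTCAAAGCTTCCATGCACGGTACTAGCCCGCAGGTATCCTTTTTACGCAG. The template strand is its reverse complement (complement TGGAGTTTCGAAGGTACGTGCCATGATCGGGCGTCCATAGGAAAAATGCGTC, then reverse).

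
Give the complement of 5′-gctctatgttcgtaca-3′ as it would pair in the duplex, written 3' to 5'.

Base-pairing A↔T, G↔C gives the complement. The complementary strand is antiparallel, so paired with a 5'→3' strand it runs 3'→5'.

3'-CGAGATACAAGCATGT-5'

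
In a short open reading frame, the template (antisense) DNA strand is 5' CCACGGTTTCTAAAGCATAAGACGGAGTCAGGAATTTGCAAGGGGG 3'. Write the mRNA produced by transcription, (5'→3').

5'-CCCCCUUGCAAAUUCCUGACUCCGUCUUAUGCUUUAGAAACCGUGG-3'

The mRNA has the sequence of the coding strand (reverse complement of the template) with T→U. Reverse complement of CCACGGTTTCTAAAGCATAAGACGGAGTCAGGAATTTGCAAGGGGG is CCCCCTTGCAAATTCCTGACTCCGTCTTATGCTTTAGAAACCGTGG; then T→U.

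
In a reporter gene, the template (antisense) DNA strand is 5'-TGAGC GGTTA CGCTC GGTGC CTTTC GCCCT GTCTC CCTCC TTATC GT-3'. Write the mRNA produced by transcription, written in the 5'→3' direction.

The mRNA has the sequence of the coding strand (reverse complement of the template) with T→U. Reverse complement of TGAGCGGTTACGCTCGGTGCCTTTCGCCCTGTCTCCCTCCTTATCGT is ACGATAAGGAGGGAGACAGGGCGAAAGGCACCGAGCGTAACCGCTCA; then T→U.

5'-ACGAUAAGGAGGGAGACAGGGCGAAAGGCACCGAGCGUAACCGCUCA-3'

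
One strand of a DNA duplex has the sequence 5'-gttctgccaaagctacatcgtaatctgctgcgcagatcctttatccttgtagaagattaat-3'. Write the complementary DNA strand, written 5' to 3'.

5'-ATTAATCTTCTACAAGGATAAAGGATCTGCGCAGCAGATTACGATGTAGCTTTGGCAGAAC-3'

Pairing A↔T and G↔C gives CAAGACGGTTTCGATGTAGCATTAGACGACGCGTCTAGGAAATAGGAACATCTTCTAATTA, running 3'→5'. Reverse for the 5'→3' convention.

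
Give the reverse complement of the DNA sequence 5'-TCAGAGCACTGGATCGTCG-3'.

5'-CGACGATCCAGTGCTCTGA-3'

Reading the sequence 3'→5' and pairing each base (A↔T, G↔C) gives the reverse complement directly.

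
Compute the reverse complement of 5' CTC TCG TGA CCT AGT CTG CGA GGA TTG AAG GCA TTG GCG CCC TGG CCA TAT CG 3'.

5'-CGATATGGCCAGGGCGCCAATGCCTTCAATCCTCGCAGACTAGGTCACGAGAG-3'

Complement each base (A↔T, G↔C): GAGAGCACTGGATCAGACGCTCCTAACTTCCGTAACCGCGGGACCGGTATAGC. Then reverse.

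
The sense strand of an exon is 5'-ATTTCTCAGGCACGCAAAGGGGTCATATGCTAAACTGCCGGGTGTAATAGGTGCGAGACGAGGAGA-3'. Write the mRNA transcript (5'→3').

5'-AUUUCUCAGGCACGCAAAGGGGUCAUAUGCUAAACUGCCGGGUGUAAUAGGUGCGAGACGAGGAGA-3'

mRNA has the coding-strand sequence with U in place of T.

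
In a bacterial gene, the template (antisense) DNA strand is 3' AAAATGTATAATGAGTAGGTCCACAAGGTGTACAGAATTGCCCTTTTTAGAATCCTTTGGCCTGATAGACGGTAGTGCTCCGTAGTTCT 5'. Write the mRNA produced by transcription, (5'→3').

Reading the template 3'→5' as shown, RNA polymerase pairs each base (A→U, T→A, G↔C) to build mRNA 5'→3' directly.

5'-UUUUACAUAUUACUCAUCCAGGUGUUCCACAUGUCUUAACGGGAAAAAUCUUAGGAAACCGGACUAUCUGCCAUCACGAGGCAUCAAGA-3'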